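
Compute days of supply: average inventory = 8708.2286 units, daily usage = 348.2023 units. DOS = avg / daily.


DOS = 8708.2286 / 348.2023 = 25.0091

25.0091 days


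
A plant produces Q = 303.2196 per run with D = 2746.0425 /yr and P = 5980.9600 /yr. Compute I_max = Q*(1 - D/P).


D/P = 0.4591
1 - D/P = 0.5409
I_max = 303.2196 * 0.5409 = 164.0022

164.0022 units


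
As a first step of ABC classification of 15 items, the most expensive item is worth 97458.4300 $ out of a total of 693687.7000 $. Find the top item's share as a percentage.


Top item = 97458.4300
Total = 693687.7000
Percentage = 97458.4300 / 693687.7000 * 100 = 14.0493

14.0493%


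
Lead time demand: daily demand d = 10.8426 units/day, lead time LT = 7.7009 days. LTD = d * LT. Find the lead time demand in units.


LTD = 10.8426 * 7.7009 = 83.4978

83.4978 units


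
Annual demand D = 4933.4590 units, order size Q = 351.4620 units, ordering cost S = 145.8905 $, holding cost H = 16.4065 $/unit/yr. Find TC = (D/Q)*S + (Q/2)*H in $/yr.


Ordering cost = D*S/Q = 2047.8595
Holding cost = Q*H/2 = 2883.1307
TC = 2047.8595 + 2883.1307 = 4930.9902

4930.9902 $/yr


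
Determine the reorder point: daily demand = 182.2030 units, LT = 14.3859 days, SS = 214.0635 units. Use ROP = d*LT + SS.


d*LT = 182.2030 * 14.3859 = 2621.1541
ROP = 2621.1541 + 214.0635 = 2835.2176

2835.2176 units


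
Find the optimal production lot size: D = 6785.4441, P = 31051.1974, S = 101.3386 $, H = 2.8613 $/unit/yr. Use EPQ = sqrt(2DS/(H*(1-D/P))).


1 - D/P = 1 - 0.2185 = 0.7815
H*(1-D/P) = 2.2360
2DS = 1375254.8109
EPQ = sqrt(615041.4028) = 784.2458

784.2458 units


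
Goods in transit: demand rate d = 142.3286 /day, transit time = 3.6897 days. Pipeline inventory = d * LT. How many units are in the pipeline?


Pipeline = 142.3286 * 3.6897 = 525.1498

525.1498 units


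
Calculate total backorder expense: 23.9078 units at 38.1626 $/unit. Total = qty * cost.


Total = 23.9078 * 38.1626 = 912.3838

912.3838 $


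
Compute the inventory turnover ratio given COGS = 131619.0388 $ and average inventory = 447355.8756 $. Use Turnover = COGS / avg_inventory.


Turnover = 131619.0388 / 447355.8756 = 0.2942

0.2942


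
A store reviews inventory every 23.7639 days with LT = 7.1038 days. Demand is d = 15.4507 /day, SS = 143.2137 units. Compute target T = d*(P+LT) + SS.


P + LT = 30.8677
d*(P+LT) = 15.4507 * 30.8677 = 476.9276
T = 476.9276 + 143.2137 = 620.1413

620.1413 units


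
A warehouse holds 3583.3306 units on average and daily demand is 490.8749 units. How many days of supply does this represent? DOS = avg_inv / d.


DOS = 3583.3306 / 490.8749 = 7.2999

7.2999 days


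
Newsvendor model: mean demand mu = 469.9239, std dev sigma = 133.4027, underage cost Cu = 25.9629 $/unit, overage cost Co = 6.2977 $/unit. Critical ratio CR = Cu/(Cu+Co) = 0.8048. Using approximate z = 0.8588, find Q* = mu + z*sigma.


CR = Cu/(Cu+Co) = 25.9629/(25.9629+6.2977) = 0.8048
z = 0.8588
Q* = 469.9239 + 0.8588 * 133.4027 = 584.4901

584.4901 units


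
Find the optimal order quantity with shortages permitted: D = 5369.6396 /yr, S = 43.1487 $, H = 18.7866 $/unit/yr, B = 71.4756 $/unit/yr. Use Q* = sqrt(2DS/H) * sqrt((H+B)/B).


sqrt(2DS/H) = 157.0534
sqrt((H+B)/B) = 1.1238
Q* = 157.0534 * 1.1238 = 176.4905

176.4905 units


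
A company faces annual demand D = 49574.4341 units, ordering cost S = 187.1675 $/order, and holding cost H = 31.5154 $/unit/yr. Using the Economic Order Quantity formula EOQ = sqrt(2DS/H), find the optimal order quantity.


2*D*S = 2 * 49574.4341 * 187.1675 = 18557445.7888
2*D*S/H = 588837.3871
EOQ = sqrt(588837.3871) = 767.3574

767.3574 units


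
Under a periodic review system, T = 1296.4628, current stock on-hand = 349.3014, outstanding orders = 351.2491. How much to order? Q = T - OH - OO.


Inventory position = OH + OO = 349.3014 + 351.2491 = 700.5505
Q = 1296.4628 - 700.5505 = 595.9123

595.9123 units


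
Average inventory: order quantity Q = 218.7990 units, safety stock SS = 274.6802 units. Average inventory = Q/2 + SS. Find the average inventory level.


Q/2 = 109.3995
Avg = 109.3995 + 274.6802 = 384.0797

384.0797 units


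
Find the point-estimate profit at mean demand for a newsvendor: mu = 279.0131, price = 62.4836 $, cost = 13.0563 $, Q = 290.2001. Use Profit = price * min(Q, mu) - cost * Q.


Sales at mu = min(290.2001, 279.0131) = 279.0131
Revenue = 62.4836 * 279.0131 = 17433.7429
Total cost = 13.0563 * 290.2001 = 3788.9396
Profit = 17433.7429 - 3788.9396 = 13644.8034

13644.8034 $


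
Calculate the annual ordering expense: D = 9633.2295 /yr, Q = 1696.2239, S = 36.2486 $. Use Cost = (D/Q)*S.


Number of orders = D/Q = 5.6792
Cost = 5.6792 * 36.2486 = 205.8638

205.8638 $/yr


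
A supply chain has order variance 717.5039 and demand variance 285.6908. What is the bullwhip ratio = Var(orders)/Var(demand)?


BW = 717.5039 / 285.6908 = 2.5115

2.5115


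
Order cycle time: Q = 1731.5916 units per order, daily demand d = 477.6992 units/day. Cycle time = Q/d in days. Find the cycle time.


Cycle = 1731.5916 / 477.6992 = 3.6249

3.6249 days


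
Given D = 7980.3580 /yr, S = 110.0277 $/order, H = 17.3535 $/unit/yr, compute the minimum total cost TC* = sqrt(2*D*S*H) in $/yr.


2*D*S*H = 30474843.5494
TC* = sqrt(30474843.5494) = 5520.4025

5520.4025 $/yr


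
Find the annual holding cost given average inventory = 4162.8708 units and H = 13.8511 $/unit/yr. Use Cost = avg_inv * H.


Cost = 4162.8708 * 13.8511 = 57660.3397

57660.3397 $/yr


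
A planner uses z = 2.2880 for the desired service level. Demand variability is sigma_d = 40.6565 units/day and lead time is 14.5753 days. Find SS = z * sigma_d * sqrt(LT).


sqrt(LT) = sqrt(14.5753) = 3.8178
SS = 2.2880 * 40.6565 * 3.8178 = 355.1361

355.1361 units


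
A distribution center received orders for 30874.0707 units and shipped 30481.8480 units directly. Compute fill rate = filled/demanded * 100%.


FR = 30481.8480 / 30874.0707 * 100 = 98.7296

98.7296%


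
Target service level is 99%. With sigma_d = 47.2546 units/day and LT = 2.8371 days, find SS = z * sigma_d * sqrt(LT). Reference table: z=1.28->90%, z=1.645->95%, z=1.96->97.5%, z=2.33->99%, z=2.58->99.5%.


From the table, SL = 99% corresponds to z = 2.33
sqrt(LT) = sqrt(2.8371) = 1.6844
SS = 2.33 * 47.2546 * 1.6844 = 185.4545

185.4545 units


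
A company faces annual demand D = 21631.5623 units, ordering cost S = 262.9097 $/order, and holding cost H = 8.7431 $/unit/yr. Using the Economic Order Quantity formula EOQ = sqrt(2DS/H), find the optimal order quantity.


2*D*S = 2 * 21631.5623 * 262.9097 = 11374295.1096
2*D*S/H = 1300945.3294
EOQ = sqrt(1300945.3294) = 1140.5899

1140.5899 units


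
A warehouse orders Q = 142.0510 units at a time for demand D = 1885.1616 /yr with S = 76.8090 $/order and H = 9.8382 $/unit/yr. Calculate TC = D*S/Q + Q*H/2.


Ordering cost = D*S/Q = 1019.3337
Holding cost = Q*H/2 = 698.7631
TC = 1019.3337 + 698.7631 = 1718.0968

1718.0968 $/yr


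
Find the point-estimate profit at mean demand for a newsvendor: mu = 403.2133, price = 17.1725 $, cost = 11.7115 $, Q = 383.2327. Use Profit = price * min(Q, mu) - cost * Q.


Sales at mu = min(383.2327, 403.2133) = 383.2327
Revenue = 17.1725 * 383.2327 = 6581.0635
Total cost = 11.7115 * 383.2327 = 4488.2298
Profit = 6581.0635 - 4488.2298 = 2092.8338

2092.8338 $


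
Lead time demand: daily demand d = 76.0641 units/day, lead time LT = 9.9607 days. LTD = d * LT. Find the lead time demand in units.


LTD = 76.0641 * 9.9607 = 757.6517

757.6517 units


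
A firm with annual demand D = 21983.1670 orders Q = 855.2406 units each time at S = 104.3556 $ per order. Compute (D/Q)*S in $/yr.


Number of orders = D/Q = 25.7041
Cost = 25.7041 * 104.3556 = 2682.3640

2682.3640 $/yr


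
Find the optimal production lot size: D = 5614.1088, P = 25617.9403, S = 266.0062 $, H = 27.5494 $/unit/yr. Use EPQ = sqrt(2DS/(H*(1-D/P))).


1 - D/P = 1 - 0.2191 = 0.7809
H*(1-D/P) = 21.5120
2DS = 2986775.4965
EPQ = sqrt(138842.1904) = 372.6153

372.6153 units


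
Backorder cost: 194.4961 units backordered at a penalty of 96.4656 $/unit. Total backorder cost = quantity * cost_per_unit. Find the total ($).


Total = 194.4961 * 96.4656 = 18762.1830

18762.1830 $


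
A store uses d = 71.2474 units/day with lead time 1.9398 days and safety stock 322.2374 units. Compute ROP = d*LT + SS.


d*LT = 71.2474 * 1.9398 = 138.2057
ROP = 138.2057 + 322.2374 = 460.4431

460.4431 units


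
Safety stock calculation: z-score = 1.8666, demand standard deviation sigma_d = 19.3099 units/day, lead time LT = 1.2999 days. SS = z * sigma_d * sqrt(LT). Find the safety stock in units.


sqrt(LT) = sqrt(1.2999) = 1.1401
SS = 1.8666 * 19.3099 * 1.1401 = 41.0947

41.0947 units


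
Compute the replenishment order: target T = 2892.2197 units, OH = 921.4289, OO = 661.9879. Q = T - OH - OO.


Inventory position = OH + OO = 921.4289 + 661.9879 = 1583.4168
Q = 2892.2197 - 1583.4168 = 1308.8029

1308.8029 units


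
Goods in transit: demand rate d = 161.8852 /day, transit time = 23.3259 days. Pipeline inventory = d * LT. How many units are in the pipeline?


Pipeline = 161.8852 * 23.3259 = 3776.1180

3776.1180 units


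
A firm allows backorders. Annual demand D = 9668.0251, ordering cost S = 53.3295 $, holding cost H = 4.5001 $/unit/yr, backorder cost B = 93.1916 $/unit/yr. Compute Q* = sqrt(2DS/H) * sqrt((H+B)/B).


sqrt(2DS/H) = 478.6924
sqrt((H+B)/B) = 1.0239
Q* = 478.6924 * 1.0239 = 490.1139

490.1139 units


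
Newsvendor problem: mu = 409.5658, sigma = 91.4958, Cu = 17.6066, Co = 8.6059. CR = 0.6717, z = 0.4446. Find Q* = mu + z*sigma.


CR = Cu/(Cu+Co) = 17.6066/(17.6066+8.6059) = 0.6717
z = 0.4446
Q* = 409.5658 + 0.4446 * 91.4958 = 450.2448

450.2448 units


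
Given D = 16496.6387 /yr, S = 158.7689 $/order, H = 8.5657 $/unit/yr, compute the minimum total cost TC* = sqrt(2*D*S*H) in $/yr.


2*D*S*H = 44869760.7895
TC* = sqrt(44869760.7895) = 6698.4894

6698.4894 $/yr


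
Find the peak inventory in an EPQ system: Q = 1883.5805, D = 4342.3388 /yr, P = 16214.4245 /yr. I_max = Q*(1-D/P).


D/P = 0.2678
1 - D/P = 0.7322
I_max = 1883.5805 * 0.7322 = 1379.1442

1379.1442 units


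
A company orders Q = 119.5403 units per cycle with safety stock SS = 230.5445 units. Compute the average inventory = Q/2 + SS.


Q/2 = 59.7702
Avg = 59.7702 + 230.5445 = 290.3147

290.3147 units


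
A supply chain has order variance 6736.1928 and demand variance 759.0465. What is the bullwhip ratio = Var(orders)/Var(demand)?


BW = 6736.1928 / 759.0465 = 8.8745

8.8745


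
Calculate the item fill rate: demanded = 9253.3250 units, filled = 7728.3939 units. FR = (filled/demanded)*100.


FR = 7728.3939 / 9253.3250 * 100 = 83.5202

83.5202%


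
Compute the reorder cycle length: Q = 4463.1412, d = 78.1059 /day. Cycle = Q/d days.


Cycle = 4463.1412 / 78.1059 = 57.1422

57.1422 days


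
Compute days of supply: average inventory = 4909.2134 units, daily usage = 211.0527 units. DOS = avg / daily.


DOS = 4909.2134 / 211.0527 = 23.2606

23.2606 days


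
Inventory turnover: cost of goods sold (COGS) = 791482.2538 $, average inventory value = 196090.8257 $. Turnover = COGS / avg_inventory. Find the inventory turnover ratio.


Turnover = 791482.2538 / 196090.8257 = 4.0363

4.0363


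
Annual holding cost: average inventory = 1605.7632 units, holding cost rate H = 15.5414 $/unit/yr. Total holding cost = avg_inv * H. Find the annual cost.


Cost = 1605.7632 * 15.5414 = 24955.8082

24955.8082 $/yr


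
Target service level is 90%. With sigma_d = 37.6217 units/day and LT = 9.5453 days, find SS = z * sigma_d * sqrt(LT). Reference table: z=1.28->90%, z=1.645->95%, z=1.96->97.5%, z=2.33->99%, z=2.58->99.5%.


From the table, SL = 90% corresponds to z = 1.28
sqrt(LT) = sqrt(9.5453) = 3.0895
SS = 1.28 * 37.6217 * 3.0895 = 148.7795

148.7795 units


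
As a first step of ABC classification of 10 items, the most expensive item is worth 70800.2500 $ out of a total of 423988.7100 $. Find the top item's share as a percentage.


Top item = 70800.2500
Total = 423988.7100
Percentage = 70800.2500 / 423988.7100 * 100 = 16.6986

16.6986%


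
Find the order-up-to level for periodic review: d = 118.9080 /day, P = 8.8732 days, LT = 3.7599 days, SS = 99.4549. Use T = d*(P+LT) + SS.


P + LT = 12.6331
d*(P+LT) = 118.9080 * 12.6331 = 1502.1767
T = 1502.1767 + 99.4549 = 1601.6316

1601.6316 units


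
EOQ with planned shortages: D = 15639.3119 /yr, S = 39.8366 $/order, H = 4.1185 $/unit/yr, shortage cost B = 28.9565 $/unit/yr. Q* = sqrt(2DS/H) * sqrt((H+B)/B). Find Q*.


sqrt(2DS/H) = 550.0414
sqrt((H+B)/B) = 1.0688
Q* = 550.0414 * 1.0688 = 587.8578

587.8578 units


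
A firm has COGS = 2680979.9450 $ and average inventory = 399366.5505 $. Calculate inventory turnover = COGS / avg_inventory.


Turnover = 2680979.9450 / 399366.5505 = 6.7131

6.7131


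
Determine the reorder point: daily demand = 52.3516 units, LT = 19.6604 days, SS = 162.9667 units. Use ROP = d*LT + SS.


d*LT = 52.3516 * 19.6604 = 1029.2534
ROP = 1029.2534 + 162.9667 = 1192.2201

1192.2201 units


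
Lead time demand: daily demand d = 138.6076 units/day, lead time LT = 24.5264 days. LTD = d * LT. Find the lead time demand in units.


LTD = 138.6076 * 24.5264 = 3399.5454

3399.5454 units


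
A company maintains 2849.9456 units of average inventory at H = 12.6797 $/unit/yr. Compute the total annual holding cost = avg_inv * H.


Cost = 2849.9456 * 12.6797 = 36136.4552

36136.4552 $/yr


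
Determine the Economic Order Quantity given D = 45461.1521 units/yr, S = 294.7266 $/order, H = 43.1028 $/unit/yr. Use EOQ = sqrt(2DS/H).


2*D*S = 2 * 45461.1521 * 294.7266 = 26797221.5810
2*D*S/H = 621704.8911
EOQ = sqrt(621704.8911) = 788.4827

788.4827 units


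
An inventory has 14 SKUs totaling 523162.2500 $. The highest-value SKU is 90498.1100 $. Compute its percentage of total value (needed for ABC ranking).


Top item = 90498.1100
Total = 523162.2500
Percentage = 90498.1100 / 523162.2500 * 100 = 17.2983

17.2983%


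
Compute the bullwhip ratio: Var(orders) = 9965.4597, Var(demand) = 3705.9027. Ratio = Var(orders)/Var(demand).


BW = 9965.4597 / 3705.9027 = 2.6891

2.6891


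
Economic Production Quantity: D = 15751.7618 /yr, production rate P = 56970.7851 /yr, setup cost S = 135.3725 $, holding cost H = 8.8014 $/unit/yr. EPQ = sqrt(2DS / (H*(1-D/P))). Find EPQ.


1 - D/P = 1 - 0.2765 = 0.7235
H*(1-D/P) = 6.3679
2DS = 4264710.7485
EPQ = sqrt(669718.5517) = 818.3633

818.3633 units


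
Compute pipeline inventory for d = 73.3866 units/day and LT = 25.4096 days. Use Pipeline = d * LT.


Pipeline = 73.3866 * 25.4096 = 1864.7242

1864.7242 units


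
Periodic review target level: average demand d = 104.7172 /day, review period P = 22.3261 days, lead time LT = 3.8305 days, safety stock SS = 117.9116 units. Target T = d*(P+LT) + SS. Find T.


P + LT = 26.1566
d*(P+LT) = 104.7172 * 26.1566 = 2739.0459
T = 2739.0459 + 117.9116 = 2856.9575

2856.9575 units


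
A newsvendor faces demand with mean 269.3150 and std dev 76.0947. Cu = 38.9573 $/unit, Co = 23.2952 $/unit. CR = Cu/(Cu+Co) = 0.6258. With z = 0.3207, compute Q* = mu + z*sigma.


CR = Cu/(Cu+Co) = 38.9573/(38.9573+23.2952) = 0.6258
z = 0.3207
Q* = 269.3150 + 0.3207 * 76.0947 = 293.7186

293.7186 units


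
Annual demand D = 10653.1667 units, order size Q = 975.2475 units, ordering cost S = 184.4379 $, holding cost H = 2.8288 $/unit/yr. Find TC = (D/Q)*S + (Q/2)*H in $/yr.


Ordering cost = D*S/Q = 2014.7170
Holding cost = Q*H/2 = 1379.3901
TC = 2014.7170 + 1379.3901 = 3394.1070

3394.1070 $/yr


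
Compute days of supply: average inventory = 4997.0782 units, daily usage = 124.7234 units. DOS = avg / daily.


DOS = 4997.0782 / 124.7234 = 40.0653

40.0653 days


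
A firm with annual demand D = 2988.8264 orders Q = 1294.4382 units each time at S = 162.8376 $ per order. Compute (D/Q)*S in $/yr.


Number of orders = D/Q = 2.3090
Cost = 2.3090 * 162.8376 = 375.9881

375.9881 $/yr


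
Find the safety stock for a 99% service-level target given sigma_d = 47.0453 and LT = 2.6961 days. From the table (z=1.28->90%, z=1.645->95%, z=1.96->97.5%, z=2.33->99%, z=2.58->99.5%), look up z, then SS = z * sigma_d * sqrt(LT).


From the table, SL = 99% corresponds to z = 2.33
sqrt(LT) = sqrt(2.6961) = 1.6420
SS = 2.33 * 47.0453 * 1.6420 = 179.9866

179.9866 units


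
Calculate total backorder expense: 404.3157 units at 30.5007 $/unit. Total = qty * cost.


Total = 404.3157 * 30.5007 = 12331.9119

12331.9119 $


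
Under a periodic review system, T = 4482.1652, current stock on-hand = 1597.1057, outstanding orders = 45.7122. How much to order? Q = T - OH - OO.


Inventory position = OH + OO = 1597.1057 + 45.7122 = 1642.8179
Q = 4482.1652 - 1642.8179 = 2839.3473

2839.3473 units


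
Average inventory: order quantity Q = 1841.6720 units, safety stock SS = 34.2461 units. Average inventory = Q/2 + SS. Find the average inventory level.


Q/2 = 920.8360
Avg = 920.8360 + 34.2461 = 955.0821

955.0821 units


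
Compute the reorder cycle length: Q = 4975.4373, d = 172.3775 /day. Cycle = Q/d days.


Cycle = 4975.4373 / 172.3775 = 28.8636

28.8636 days


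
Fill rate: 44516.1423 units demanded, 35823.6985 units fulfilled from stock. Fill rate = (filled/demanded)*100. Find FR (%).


FR = 35823.6985 / 44516.1423 * 100 = 80.4735

80.4735%


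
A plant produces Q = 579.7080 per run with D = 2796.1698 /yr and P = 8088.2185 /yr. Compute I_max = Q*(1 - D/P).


D/P = 0.3457
1 - D/P = 0.6543
I_max = 579.7080 * 0.6543 = 379.2977

379.2977 units


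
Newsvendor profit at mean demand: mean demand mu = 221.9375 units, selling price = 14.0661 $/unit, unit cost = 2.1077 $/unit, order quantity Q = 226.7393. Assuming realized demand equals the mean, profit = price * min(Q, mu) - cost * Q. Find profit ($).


Sales at mu = min(226.7393, 221.9375) = 221.9375
Revenue = 14.0661 * 221.9375 = 3121.7951
Total cost = 2.1077 * 226.7393 = 477.8984
Profit = 3121.7951 - 477.8984 = 2643.8966

2643.8966 $


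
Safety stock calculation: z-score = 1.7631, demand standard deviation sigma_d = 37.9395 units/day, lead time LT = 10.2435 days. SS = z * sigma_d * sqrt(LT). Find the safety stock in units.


sqrt(LT) = sqrt(10.2435) = 3.2005
SS = 1.7631 * 37.9395 * 3.2005 = 214.0882

214.0882 units


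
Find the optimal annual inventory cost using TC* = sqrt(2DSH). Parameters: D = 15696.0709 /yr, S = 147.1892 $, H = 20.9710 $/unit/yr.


2*D*S*H = 96898272.0515
TC* = sqrt(96898272.0515) = 9843.6920

9843.6920 $/yr


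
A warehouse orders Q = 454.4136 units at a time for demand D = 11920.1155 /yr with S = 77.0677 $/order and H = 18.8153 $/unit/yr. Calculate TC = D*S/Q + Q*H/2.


Ordering cost = D*S/Q = 2021.6294
Holding cost = Q*H/2 = 4274.9641
TC = 2021.6294 + 4274.9641 = 6296.5935

6296.5935 $/yr


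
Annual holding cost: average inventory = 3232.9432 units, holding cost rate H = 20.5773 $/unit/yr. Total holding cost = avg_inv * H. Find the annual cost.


Cost = 3232.9432 * 20.5773 = 66525.2421

66525.2421 $/yr


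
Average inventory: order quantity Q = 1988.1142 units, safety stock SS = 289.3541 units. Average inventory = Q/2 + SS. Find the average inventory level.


Q/2 = 994.0571
Avg = 994.0571 + 289.3541 = 1283.4112

1283.4112 units


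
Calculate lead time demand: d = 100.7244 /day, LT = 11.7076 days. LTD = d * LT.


LTD = 100.7244 * 11.7076 = 1179.2410

1179.2410 units


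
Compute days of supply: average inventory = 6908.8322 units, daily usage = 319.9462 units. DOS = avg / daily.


DOS = 6908.8322 / 319.9462 = 21.5937

21.5937 days


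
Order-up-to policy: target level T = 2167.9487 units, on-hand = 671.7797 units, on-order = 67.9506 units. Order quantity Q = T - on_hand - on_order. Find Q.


Inventory position = OH + OO = 671.7797 + 67.9506 = 739.7303
Q = 2167.9487 - 739.7303 = 1428.2184

1428.2184 units


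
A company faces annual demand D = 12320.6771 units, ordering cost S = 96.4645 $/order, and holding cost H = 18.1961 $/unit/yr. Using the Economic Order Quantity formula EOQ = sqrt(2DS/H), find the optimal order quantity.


2*D*S = 2 * 12320.6771 * 96.4645 = 2377015.9122
2*D*S/H = 130633.2627
EOQ = sqrt(130633.2627) = 361.4322

361.4322 units


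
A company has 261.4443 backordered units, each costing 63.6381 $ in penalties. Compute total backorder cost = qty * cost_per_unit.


Total = 261.4443 * 63.6381 = 16637.8185

16637.8185 $


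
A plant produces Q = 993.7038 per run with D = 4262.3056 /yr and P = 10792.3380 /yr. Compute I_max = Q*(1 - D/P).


D/P = 0.3949
1 - D/P = 0.6051
I_max = 993.7038 * 0.6051 = 601.2523

601.2523 units


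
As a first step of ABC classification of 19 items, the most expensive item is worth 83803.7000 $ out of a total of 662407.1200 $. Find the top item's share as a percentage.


Top item = 83803.7000
Total = 662407.1200
Percentage = 83803.7000 / 662407.1200 * 100 = 12.6514

12.6514%


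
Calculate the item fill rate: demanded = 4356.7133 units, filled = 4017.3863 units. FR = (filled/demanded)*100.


FR = 4017.3863 / 4356.7133 * 100 = 92.2114

92.2114%


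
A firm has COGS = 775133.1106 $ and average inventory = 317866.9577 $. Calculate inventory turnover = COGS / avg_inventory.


Turnover = 775133.1106 / 317866.9577 = 2.4385

2.4385


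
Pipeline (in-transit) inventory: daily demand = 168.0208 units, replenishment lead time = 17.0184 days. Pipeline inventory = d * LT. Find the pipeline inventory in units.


Pipeline = 168.0208 * 17.0184 = 2859.4452

2859.4452 units


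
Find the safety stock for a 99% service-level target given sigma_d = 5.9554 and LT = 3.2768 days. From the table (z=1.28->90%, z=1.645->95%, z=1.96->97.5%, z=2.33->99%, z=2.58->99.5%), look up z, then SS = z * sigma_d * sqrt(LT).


From the table, SL = 99% corresponds to z = 2.33
sqrt(LT) = sqrt(3.2768) = 1.8102
SS = 2.33 * 5.9554 * 1.8102 = 25.1184

25.1184 units


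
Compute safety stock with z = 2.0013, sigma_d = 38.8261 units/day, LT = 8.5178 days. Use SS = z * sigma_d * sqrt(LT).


sqrt(LT) = sqrt(8.5178) = 2.9185
SS = 2.0013 * 38.8261 * 2.9185 = 226.7774

226.7774 units


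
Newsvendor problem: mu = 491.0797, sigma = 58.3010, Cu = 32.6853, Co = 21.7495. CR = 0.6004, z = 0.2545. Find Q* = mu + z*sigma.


CR = Cu/(Cu+Co) = 32.6853/(32.6853+21.7495) = 0.6004
z = 0.2545
Q* = 491.0797 + 0.2545 * 58.3010 = 505.9173

505.9173 units


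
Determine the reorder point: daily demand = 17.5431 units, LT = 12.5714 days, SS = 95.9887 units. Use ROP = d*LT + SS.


d*LT = 17.5431 * 12.5714 = 220.5413
ROP = 220.5413 + 95.9887 = 316.5300

316.5300 units


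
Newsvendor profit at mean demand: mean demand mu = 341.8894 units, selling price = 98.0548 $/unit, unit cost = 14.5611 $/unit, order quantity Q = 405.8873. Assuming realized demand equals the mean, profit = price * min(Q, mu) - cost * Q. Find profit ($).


Sales at mu = min(405.8873, 341.8894) = 341.8894
Revenue = 98.0548 * 341.8894 = 33523.8967
Total cost = 14.5611 * 405.8873 = 5910.1656
Profit = 33523.8967 - 5910.1656 = 27613.7312

27613.7312 $


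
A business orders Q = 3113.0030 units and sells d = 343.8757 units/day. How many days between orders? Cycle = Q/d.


Cycle = 3113.0030 / 343.8757 = 9.0527

9.0527 days


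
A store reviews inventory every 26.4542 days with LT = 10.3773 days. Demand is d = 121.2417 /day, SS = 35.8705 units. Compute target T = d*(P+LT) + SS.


P + LT = 36.8315
d*(P+LT) = 121.2417 * 36.8315 = 4465.5137
T = 4465.5137 + 35.8705 = 4501.3842

4501.3842 units


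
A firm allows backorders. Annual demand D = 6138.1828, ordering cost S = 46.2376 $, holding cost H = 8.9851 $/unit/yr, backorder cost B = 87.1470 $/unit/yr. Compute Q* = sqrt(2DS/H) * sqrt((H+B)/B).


sqrt(2DS/H) = 251.3455
sqrt((H+B)/B) = 1.0503
Q* = 251.3455 * 1.0503 = 263.9849

263.9849 units


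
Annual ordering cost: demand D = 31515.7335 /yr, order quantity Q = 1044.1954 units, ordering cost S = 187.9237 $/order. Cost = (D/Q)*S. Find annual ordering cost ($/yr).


Number of orders = D/Q = 30.1818
Cost = 30.1818 * 187.9237 = 5671.8821

5671.8821 $/yr


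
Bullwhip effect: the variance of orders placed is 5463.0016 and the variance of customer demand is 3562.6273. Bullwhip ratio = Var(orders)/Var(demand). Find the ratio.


BW = 5463.0016 / 3562.6273 = 1.5334

1.5334


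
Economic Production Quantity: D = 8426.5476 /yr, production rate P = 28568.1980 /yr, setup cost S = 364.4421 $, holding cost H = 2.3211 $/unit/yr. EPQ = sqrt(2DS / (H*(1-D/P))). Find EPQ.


1 - D/P = 1 - 0.2950 = 0.7050
H*(1-D/P) = 1.6365
2DS = 6141977.4062
EPQ = sqrt(3753203.8791) = 1937.3187

1937.3187 units


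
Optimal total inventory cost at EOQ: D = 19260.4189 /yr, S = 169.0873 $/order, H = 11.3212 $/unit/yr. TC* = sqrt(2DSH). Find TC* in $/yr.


2*D*S*H = 73739328.1184
TC* = sqrt(73739328.1184) = 8587.1607

8587.1607 $/yr


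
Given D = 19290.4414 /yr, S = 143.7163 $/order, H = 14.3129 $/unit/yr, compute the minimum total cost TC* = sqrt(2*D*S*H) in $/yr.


2*D*S*H = 79360761.3448
TC* = sqrt(79360761.3448) = 8908.4657

8908.4657 $/yr


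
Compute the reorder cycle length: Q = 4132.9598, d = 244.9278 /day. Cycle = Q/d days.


Cycle = 4132.9598 / 244.9278 = 16.8742

16.8742 days


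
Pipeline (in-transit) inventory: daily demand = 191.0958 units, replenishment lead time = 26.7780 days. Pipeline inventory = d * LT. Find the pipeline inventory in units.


Pipeline = 191.0958 * 26.7780 = 5117.1633

5117.1633 units


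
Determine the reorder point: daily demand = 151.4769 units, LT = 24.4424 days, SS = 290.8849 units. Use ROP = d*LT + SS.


d*LT = 151.4769 * 24.4424 = 3702.4590
ROP = 3702.4590 + 290.8849 = 3993.3439

3993.3439 units


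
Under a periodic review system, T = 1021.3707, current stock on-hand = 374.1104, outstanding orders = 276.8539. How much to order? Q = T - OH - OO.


Inventory position = OH + OO = 374.1104 + 276.8539 = 650.9643
Q = 1021.3707 - 650.9643 = 370.4064

370.4064 units


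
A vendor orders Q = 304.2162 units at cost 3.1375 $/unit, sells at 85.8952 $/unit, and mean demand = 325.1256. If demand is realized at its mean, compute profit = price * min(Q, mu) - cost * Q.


Sales at mu = min(304.2162, 325.1256) = 304.2162
Revenue = 85.8952 * 304.2162 = 26130.7113
Total cost = 3.1375 * 304.2162 = 954.4783
Profit = 26130.7113 - 954.4783 = 25176.2330

25176.2330 $


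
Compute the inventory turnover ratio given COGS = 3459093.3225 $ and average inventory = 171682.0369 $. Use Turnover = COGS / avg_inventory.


Turnover = 3459093.3225 / 171682.0369 = 20.1483

20.1483


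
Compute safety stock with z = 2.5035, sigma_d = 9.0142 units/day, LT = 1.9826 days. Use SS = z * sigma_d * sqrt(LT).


sqrt(LT) = sqrt(1.9826) = 1.4080
SS = 2.5035 * 9.0142 * 1.4080 = 31.7755

31.7755 units


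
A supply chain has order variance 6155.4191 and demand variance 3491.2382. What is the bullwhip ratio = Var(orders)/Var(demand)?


BW = 6155.4191 / 3491.2382 = 1.7631

1.7631


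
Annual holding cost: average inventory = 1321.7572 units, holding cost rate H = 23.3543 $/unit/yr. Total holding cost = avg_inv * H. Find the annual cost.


Cost = 1321.7572 * 23.3543 = 30868.7142

30868.7142 $/yr


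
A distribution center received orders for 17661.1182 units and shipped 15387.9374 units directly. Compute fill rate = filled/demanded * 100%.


FR = 15387.9374 / 17661.1182 * 100 = 87.1289

87.1289%


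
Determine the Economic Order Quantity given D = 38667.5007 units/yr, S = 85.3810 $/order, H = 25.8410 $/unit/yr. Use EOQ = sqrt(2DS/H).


2*D*S = 2 * 38667.5007 * 85.3810 = 6602939.7545
2*D*S/H = 255521.8356
EOQ = sqrt(255521.8356) = 505.4917

505.4917 units


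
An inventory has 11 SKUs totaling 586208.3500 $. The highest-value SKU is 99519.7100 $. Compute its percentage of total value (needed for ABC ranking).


Top item = 99519.7100
Total = 586208.3500
Percentage = 99519.7100 / 586208.3500 * 100 = 16.9768

16.9768%


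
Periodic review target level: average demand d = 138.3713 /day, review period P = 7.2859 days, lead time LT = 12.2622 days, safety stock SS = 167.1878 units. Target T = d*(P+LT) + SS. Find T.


P + LT = 19.5481
d*(P+LT) = 138.3713 * 19.5481 = 2704.8960
T = 2704.8960 + 167.1878 = 2872.0838

2872.0838 units


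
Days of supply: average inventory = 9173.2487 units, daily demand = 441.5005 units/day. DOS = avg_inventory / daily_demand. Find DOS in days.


DOS = 9173.2487 / 441.5005 = 20.7774

20.7774 days


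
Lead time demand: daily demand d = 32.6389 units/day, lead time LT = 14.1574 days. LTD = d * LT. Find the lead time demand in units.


LTD = 32.6389 * 14.1574 = 462.0820

462.0820 units


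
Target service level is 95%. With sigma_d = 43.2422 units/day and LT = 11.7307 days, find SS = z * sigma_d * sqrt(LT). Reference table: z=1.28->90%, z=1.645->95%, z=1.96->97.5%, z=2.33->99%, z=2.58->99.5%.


From the table, SL = 95% corresponds to z = 1.645
sqrt(LT) = sqrt(11.7307) = 3.4250
SS = 1.645 * 43.2422 * 3.4250 = 243.6327

243.6327 units


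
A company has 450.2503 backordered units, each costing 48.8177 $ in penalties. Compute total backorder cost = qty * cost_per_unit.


Total = 450.2503 * 48.8177 = 21980.1841

21980.1841 $


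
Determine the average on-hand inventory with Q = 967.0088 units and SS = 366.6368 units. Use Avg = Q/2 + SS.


Q/2 = 483.5044
Avg = 483.5044 + 366.6368 = 850.1412

850.1412 units


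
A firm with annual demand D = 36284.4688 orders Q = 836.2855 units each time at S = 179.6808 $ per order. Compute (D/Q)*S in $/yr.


Number of orders = D/Q = 43.3877
Cost = 43.3877 * 179.6808 = 7795.9290

7795.9290 $/yr


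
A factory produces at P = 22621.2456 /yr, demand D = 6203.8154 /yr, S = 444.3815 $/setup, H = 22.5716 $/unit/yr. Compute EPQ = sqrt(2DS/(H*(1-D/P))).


1 - D/P = 1 - 0.2742 = 0.7258
H*(1-D/P) = 16.3814
2DS = 5513721.5864
EPQ = sqrt(336584.2763) = 580.1588

580.1588 units


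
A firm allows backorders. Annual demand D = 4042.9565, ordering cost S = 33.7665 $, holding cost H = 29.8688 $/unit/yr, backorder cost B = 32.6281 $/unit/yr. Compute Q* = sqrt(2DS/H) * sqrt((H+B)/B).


sqrt(2DS/H) = 95.6090
sqrt((H+B)/B) = 1.3840
Q* = 95.6090 * 1.3840 = 132.3220

132.3220 units


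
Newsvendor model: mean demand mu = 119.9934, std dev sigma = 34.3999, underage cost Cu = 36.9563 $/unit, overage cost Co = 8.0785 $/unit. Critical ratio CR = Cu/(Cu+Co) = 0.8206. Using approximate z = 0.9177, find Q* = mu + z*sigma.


CR = Cu/(Cu+Co) = 36.9563/(36.9563+8.0785) = 0.8206
z = 0.9177
Q* = 119.9934 + 0.9177 * 34.3999 = 151.5622

151.5622 units


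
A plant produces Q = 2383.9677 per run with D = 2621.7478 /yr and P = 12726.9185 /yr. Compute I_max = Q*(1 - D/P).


D/P = 0.2060
1 - D/P = 0.7940
I_max = 2383.9677 * 0.7940 = 1892.8699

1892.8699 units


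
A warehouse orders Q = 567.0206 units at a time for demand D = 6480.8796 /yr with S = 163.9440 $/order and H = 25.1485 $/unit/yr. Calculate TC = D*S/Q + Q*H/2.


Ordering cost = D*S/Q = 1873.8320
Holding cost = Q*H/2 = 7129.8588
TC = 1873.8320 + 7129.8588 = 9003.6907

9003.6907 $/yr


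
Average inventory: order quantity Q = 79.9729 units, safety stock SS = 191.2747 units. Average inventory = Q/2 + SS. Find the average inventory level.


Q/2 = 39.9864
Avg = 39.9864 + 191.2747 = 231.2611

231.2611 units


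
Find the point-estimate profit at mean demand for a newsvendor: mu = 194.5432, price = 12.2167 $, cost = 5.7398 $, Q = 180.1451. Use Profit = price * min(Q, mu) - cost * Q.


Sales at mu = min(180.1451, 194.5432) = 180.1451
Revenue = 12.2167 * 180.1451 = 2200.7786
Total cost = 5.7398 * 180.1451 = 1033.9968
Profit = 2200.7786 - 1033.9968 = 1166.7818

1166.7818 $


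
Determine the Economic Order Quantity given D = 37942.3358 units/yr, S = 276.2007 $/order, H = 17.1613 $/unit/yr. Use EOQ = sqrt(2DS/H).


2*D*S = 2 * 37942.3358 * 276.2007 = 20959399.4152
2*D*S/H = 1221317.6983
EOQ = sqrt(1221317.6983) = 1105.1324

1105.1324 units


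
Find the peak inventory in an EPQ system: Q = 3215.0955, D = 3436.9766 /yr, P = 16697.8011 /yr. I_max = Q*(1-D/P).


D/P = 0.2058
1 - D/P = 0.7942
I_max = 3215.0955 * 0.7942 = 2553.3193

2553.3193 units


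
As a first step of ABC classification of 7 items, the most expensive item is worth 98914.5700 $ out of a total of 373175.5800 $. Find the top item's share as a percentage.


Top item = 98914.5700
Total = 373175.5800
Percentage = 98914.5700 / 373175.5800 * 100 = 26.5062

26.5062%


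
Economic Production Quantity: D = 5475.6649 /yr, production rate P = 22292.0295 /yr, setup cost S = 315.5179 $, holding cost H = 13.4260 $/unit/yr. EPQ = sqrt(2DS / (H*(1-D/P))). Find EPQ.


1 - D/P = 1 - 0.2456 = 0.7544
H*(1-D/P) = 10.1281
2DS = 3455340.5807
EPQ = sqrt(341162.8330) = 584.0915

584.0915 units


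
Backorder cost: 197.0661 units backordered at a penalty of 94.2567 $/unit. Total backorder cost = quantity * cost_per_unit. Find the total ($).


Total = 197.0661 * 94.2567 = 18574.8003

18574.8003 $


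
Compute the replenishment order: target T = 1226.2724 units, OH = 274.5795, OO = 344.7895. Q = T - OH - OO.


Inventory position = OH + OO = 274.5795 + 344.7895 = 619.3690
Q = 1226.2724 - 619.3690 = 606.9034

606.9034 units


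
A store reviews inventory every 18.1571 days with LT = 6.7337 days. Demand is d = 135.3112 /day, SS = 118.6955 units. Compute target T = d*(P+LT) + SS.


P + LT = 24.8908
d*(P+LT) = 135.3112 * 24.8908 = 3368.0040
T = 3368.0040 + 118.6955 = 3486.6995

3486.6995 units


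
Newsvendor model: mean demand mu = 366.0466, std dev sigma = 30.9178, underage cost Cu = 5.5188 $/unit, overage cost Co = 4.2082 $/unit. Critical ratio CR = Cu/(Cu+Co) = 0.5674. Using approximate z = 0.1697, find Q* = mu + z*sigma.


CR = Cu/(Cu+Co) = 5.5188/(5.5188+4.2082) = 0.5674
z = 0.1697
Q* = 366.0466 + 0.1697 * 30.9178 = 371.2934

371.2934 units


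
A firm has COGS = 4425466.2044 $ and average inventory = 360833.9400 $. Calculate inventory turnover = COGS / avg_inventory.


Turnover = 4425466.2044 / 360833.9400 = 12.2646

12.2646


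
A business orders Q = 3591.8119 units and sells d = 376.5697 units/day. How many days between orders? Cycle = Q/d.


Cycle = 3591.8119 / 376.5697 = 9.5382

9.5382 days


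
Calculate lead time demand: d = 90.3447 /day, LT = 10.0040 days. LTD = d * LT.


LTD = 90.3447 * 10.0040 = 903.8084

903.8084 units


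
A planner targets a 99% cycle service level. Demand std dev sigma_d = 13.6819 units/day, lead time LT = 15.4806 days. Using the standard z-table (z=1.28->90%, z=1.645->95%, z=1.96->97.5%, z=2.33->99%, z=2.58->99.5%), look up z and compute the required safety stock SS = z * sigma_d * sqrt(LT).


From the table, SL = 99% corresponds to z = 2.33
sqrt(LT) = sqrt(15.4806) = 3.9345
SS = 2.33 * 13.6819 * 3.9345 = 125.4285

125.4285 units


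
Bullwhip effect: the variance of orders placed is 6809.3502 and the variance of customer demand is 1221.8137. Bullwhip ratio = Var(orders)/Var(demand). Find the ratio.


BW = 6809.3502 / 1221.8137 = 5.5731

5.5731


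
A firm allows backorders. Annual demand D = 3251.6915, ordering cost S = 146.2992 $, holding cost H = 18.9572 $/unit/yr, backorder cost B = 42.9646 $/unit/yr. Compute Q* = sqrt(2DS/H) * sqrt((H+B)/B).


sqrt(2DS/H) = 224.0286
sqrt((H+B)/B) = 1.2005
Q* = 224.0286 * 1.2005 = 268.9490

268.9490 units


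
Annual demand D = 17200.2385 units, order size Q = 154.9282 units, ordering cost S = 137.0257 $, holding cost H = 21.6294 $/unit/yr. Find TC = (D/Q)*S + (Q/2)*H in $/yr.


Ordering cost = D*S/Q = 15212.6903
Holding cost = Q*H/2 = 1675.5020
TC = 15212.6903 + 1675.5020 = 16888.1923

16888.1923 $/yr


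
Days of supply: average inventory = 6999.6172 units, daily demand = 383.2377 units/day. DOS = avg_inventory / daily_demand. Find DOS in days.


DOS = 6999.6172 / 383.2377 = 18.2644

18.2644 days


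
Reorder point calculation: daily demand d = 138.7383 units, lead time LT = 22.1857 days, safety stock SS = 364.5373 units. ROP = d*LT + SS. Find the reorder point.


d*LT = 138.7383 * 22.1857 = 3078.0063
ROP = 3078.0063 + 364.5373 = 3442.5436

3442.5436 units


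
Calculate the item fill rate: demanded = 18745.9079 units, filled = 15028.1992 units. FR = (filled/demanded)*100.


FR = 15028.1992 / 18745.9079 * 100 = 80.1679

80.1679%


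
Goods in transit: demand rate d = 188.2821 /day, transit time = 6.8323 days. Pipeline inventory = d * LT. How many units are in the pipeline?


Pipeline = 188.2821 * 6.8323 = 1286.3998

1286.3998 units


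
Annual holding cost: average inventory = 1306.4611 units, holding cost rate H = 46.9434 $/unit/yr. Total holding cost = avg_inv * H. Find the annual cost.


Cost = 1306.4611 * 46.9434 = 61329.7260

61329.7260 $/yr


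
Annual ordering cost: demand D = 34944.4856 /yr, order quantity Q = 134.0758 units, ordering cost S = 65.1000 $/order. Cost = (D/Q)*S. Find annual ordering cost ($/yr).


Number of orders = D/Q = 260.6323
Cost = 260.6323 * 65.1000 = 16967.1634

16967.1634 $/yr


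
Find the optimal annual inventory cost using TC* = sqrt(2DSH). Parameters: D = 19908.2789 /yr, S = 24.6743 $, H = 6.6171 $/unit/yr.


2*D*S*H = 6500941.3894
TC* = sqrt(6500941.3894) = 2549.6944

2549.6944 $/yr


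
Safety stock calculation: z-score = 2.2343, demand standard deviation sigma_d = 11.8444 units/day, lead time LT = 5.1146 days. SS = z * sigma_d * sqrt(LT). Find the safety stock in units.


sqrt(LT) = sqrt(5.1146) = 2.2615
SS = 2.2343 * 11.8444 * 2.2615 = 59.8495

59.8495 units


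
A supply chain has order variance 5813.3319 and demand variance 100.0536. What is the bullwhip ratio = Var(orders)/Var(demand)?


BW = 5813.3319 / 100.0536 = 58.1022

58.1022


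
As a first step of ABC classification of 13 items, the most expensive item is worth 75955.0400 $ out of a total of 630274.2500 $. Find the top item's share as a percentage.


Top item = 75955.0400
Total = 630274.2500
Percentage = 75955.0400 / 630274.2500 * 100 = 12.0511

12.0511%


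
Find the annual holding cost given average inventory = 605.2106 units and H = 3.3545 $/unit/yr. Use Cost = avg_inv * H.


Cost = 605.2106 * 3.3545 = 2030.1790

2030.1790 $/yr


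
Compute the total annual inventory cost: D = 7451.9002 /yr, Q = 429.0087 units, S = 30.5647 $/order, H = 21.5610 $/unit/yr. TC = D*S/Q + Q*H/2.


Ordering cost = D*S/Q = 530.9102
Holding cost = Q*H/2 = 4624.9283
TC = 530.9102 + 4624.9283 = 5155.8385

5155.8385 $/yr


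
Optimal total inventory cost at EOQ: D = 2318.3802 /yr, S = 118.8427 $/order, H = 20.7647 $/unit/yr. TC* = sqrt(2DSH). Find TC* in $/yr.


2*D*S*H = 11442286.7110
TC* = sqrt(11442286.7110) = 3382.6449

3382.6449 $/yr


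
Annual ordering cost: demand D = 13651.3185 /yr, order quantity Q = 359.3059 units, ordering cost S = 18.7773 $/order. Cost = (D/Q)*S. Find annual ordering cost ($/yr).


Number of orders = D/Q = 37.9936
Cost = 37.9936 * 18.7773 = 713.4169

713.4169 $/yr


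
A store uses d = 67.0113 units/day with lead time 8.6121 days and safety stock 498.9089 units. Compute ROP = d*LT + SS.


d*LT = 67.0113 * 8.6121 = 577.1080
ROP = 577.1080 + 498.9089 = 1076.0169

1076.0169 units


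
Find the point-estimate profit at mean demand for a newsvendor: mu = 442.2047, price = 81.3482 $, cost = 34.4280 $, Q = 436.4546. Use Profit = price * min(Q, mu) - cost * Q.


Sales at mu = min(436.4546, 442.2047) = 436.4546
Revenue = 81.3482 * 436.4546 = 35504.7961
Total cost = 34.4280 * 436.4546 = 15026.2590
Profit = 35504.7961 - 15026.2590 = 20478.5371

20478.5371 $
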